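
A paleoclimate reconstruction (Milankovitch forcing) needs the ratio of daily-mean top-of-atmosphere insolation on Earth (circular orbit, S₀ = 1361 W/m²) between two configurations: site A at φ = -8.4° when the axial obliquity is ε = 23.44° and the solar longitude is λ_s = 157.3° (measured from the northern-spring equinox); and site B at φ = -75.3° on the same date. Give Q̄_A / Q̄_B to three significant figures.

— Configuration A (φ=-8.4°):
Solar declination: sin δ = sin ε · sin λ_s = sin 23.44° × sin 157.3° = 0.15351, so δ = +8.830°.
cos H₀ = −tan(-8.4°) tan(+8.830°) = 0.0229, H₀ = 1.5479 rad.
Bracket: H₀ sin φ sin δ + cos φ cos δ sin H₀ = 1.5479×-0.14608×0.15351 + 0.98927×0.98815×0.99974 = -0.034711 + 0.977293 = 0.942582.
Q̄ = (S₀/π) × [bracket] = (1361/π) × 0.942582 = 408.35 W/m².
— Configuration B (φ=-75.3°):
cos H₀ = −tan(-75.3°) tan(+8.830°) = 0.5922, H₀ = 0.9371 rad.
Bracket: H₀ sin φ sin δ + cos φ cos δ sin H₀ = 0.9371×-0.96727×0.15351 + 0.25376×0.98815×0.80582 = -0.139146 + 0.202062 = 0.062916.
Q̄ = (S₀/π) × [bracket] = (1361/π) × 0.062916 = 27.256 W/m².
Ratio Q̄_A / Q̄_B = 408.35 / 27.256 = 14.98.

Q̄_A / Q̄_B ≈ 15.0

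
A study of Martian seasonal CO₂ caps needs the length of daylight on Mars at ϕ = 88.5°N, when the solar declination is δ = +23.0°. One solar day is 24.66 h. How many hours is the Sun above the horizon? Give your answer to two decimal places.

24.66 h

Sunrise equation: cos h₀ = −tan ϕ · tan δ = -16.2100 ≤ −1, so the Sun never sets (polar day) and h₀ = π.
Daylight = 2h₀/(2π) × 24.66 h = (3.1416/π) × 24.66 = 24.66 h.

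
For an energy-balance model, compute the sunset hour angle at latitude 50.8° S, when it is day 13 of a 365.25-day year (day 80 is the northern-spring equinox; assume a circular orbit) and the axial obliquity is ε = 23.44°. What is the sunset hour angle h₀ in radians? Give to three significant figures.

Solar longitude: L_s = 360° × (13 − 80)/365.25 = -66.037°, i.e. -66.037° + 360° = 293.963°.
sin δ = sin 23.44° × sin 293.963° = -0.36350, so δ = -21.315°.
cos h₀ = −tan ϕ · tan δ = −tan(-50.8°) × tan(-21.315°) = -0.4784, so h₀ = 2.0697 rad = 118.58°.

h₀ = 2.07 rad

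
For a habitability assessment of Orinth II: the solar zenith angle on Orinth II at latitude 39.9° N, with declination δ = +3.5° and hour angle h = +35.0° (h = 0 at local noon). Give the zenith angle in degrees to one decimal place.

cos θ_z = sin φ sin δ + cos φ cos δ cos h = 0.039160 + 0.627253 = 0.666413.
θ_z = arccos(0.666413) = 48.2°.

θ_z = 48.2°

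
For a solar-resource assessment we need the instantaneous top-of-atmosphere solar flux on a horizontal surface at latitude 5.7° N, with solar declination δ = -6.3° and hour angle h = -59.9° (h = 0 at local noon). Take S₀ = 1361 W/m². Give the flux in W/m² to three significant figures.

cos θ_z = sin φ sin δ + cos φ cos δ cos h = -0.010899 + 0.496017 = 0.485118.
Flux = S₀ · cos θ_z = 1361 × 0.485118 = 660.2 W/m².

660 W/m²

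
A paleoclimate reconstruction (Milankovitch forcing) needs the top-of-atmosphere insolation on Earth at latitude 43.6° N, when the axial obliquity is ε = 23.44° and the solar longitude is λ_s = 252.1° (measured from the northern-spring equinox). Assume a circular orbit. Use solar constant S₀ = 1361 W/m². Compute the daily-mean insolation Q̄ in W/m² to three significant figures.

Q̄ ≈ 135 W/m²

Solar declination: sin δ = sin ε · sin λ_s = sin 23.44° × sin 252.1° = -0.37853, so δ = -22.243°.
cos H₀ = −tan(+43.6°) tan(-22.243°) = 0.3895, H₀ = 1.1708 rad.
Bracket: H₀ sin φ sin δ + cos φ cos δ sin H₀ = 1.1708×0.68962×-0.37853 + 0.72417×0.92559×0.92105 = -0.305628 + 0.617366 = 0.311738.
Q̄ = (S₀/π) × [bracket] = (1361/π) × 0.311738 = 135.1 W/m².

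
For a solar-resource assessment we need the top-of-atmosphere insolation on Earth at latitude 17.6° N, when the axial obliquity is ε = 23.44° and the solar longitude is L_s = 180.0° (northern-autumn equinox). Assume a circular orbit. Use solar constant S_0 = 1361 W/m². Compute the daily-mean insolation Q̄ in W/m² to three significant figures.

Q̄ ≈ 413 W/m²

Solar declination: sin δ = sin ε · sin L_s = sin 23.44° × sin 180.0° = 0.00000, so δ = +0.000°.
cos h₀ = −tan(+17.6°) tan(+0.000°) = -0.0000, h₀ = 1.5708 rad.
Bracket: h₀ sin ϕ sin δ + cos ϕ cos δ sin h₀ = 1.5708×0.30237×0.00000 + 0.95319×1.00000×1.00000 = 0.000000 + 0.953190 = 0.953190.
Q̄ = (S_0/π) × [bracket] = (1361/π) × 0.953190 = 412.9 W/m².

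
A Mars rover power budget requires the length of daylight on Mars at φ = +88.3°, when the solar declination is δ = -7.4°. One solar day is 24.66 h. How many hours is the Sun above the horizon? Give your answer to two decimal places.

cos H₀ = −tan φ · tan δ = 4.3760 ≥ 1, so the Sun never rises (polar night) and H₀ = 0.
Daylight = 2H₀/(2π) × 24.66 h = (0.0000/π) × 24.66 = 0.00 h.

0.00 h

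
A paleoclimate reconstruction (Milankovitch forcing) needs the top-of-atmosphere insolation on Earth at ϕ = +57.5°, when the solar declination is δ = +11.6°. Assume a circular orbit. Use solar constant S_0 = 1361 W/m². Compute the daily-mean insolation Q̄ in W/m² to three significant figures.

cos h₀ = −tan(+57.5°) tan(+11.600°) = -0.3222, h₀ = 1.8989 rad.
Bracket: h₀ sin ϕ sin δ + cos ϕ cos δ sin h₀ = 1.8989×0.84339×0.20108 + 0.53730×0.97958×0.94667 = 0.322032 + 0.498259 = 0.820291.
Q̄ = (S_0/π) × [bracket] = (1361/π) × 0.820291 = 355.4 W/m².

Q̄ ≈ 355 W/m²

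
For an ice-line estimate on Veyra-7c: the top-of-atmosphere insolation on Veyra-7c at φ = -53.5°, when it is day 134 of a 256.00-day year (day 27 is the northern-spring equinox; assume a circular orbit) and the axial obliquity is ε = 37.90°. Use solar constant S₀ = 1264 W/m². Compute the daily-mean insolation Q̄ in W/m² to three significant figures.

Solar longitude: λ_s = 360° × (134 − 27)/256.00 = 150.469°.
sin δ = sin 37.90° × sin 150.469° = 0.30278, so δ = +17.625°.
cos H₀ = −tan(-53.5°) tan(+17.625°) = 0.4293, H₀ = 1.1270 rad.
Bracket: H₀ sin φ sin δ + cos φ cos δ sin H₀ = 1.1270×-0.80386×0.30278 + 0.59482×0.95306×0.90314 = -0.274304 + 0.511989 = 0.237685.
Q̄ = (S₀/π) × [bracket] = (1264/π) × 0.237685 = 95.63 W/m².

Q̄ ≈ 95.6 W/m²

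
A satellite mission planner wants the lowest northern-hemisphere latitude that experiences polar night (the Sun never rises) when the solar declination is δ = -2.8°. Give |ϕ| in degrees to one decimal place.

|ϕ| = 87.2°

Polar night requires cos h₀ = −tan ϕ tan δ ≥ 1, i.e. tan ϕ tan δ ≤ −1.
The boundary is |tan ϕ| · |tan δ| = 1, so |ϕ| = 90° − |δ| = 90° − 2.8° = 87.2° in the northern hemisphere.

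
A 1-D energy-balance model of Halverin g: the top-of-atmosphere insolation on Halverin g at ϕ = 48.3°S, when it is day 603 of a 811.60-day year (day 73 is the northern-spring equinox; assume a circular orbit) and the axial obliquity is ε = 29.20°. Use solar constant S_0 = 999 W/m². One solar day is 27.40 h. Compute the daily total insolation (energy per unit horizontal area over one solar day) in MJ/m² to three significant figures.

Solar longitude: L_s = 360° × (603 − 73)/811.60 = 235.091°.
sin δ = sin 29.20° × sin 235.091° = -0.40008, so δ = -23.583°.
cos h₀ = −tan(-48.3°) tan(-23.583°) = -0.4900, h₀ = 2.0828 rad.
Bracket: h₀ sin ϕ sin δ + cos ϕ cos δ sin h₀ = 2.0828×-0.74664×-0.40008 + 0.66523×0.91648×0.87175 = 0.622165 + 0.531480 = 1.153645.
Q̄ = (S_0/π) × [bracket] = (999/π) × 1.153645 = 366.85 W/m².
Daily total = Q̄ × 27.40 h × 3600 s/h = 366.85 × 27.40 × 3600 / 10⁶ = 36.19 MJ/m².

36.2 MJ/m²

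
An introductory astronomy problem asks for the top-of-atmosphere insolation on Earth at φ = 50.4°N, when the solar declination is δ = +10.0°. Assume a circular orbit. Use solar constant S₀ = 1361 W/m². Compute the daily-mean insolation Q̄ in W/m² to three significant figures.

cos H₀ = −tan(+50.4°) tan(+10.000°) = -0.2131, H₀ = 1.7856 rad.
Bracket: H₀ sin φ sin δ + cos φ cos δ sin H₀ = 1.7856×0.77051×0.17365 + 0.63742×0.98481×0.97702 = 0.238912 + 0.613312 = 0.852224.
Q̄ = (S₀/π) × [bracket] = (1361/π) × 0.852224 = 369.2 W/m².

Q̄ ≈ 369 W/m²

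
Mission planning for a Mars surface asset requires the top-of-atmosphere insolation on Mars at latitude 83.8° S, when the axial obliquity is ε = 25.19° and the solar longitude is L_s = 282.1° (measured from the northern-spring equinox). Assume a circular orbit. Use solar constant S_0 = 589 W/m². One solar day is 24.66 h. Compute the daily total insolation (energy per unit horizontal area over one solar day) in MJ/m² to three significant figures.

Solar declination: sin δ = sin ε · sin L_s = sin 25.19° × sin 282.1° = -0.41617, so δ = -24.593°.
cos h₀ = −tan(-83.8°) tan(-24.593°) = -4.2130 ≤ −1 ⇒ polar day, h₀ = π.
Bracket: h₀ sin ϕ sin δ + cos ϕ cos δ sin h₀ = 3.1416×-0.99415×-0.41617 + 0.10800×0.90929×0.00000 = 1.299791 + 0.000000 = 1.299791.
Q̄ = (S_0/π) × [bracket] = (589/π) × 1.299791 = 243.69 W/m².
Daily total = Q̄ × 24.66 h × 3600 s/h = 243.69 × 24.66 × 3600 / 10⁶ = 21.63 MJ/m².

21.6 MJ/m²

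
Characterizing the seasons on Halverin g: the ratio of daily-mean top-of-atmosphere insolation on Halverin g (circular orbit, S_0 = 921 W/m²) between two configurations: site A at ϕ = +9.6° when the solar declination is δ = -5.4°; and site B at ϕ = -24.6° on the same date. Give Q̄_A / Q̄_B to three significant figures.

Q̄_A / Q̄_B ≈ 0.989

— Configuration A (ϕ=+9.6°):
cos h₀ = −tan(+9.6°) tan(-5.400°) = 0.0160, h₀ = 1.5548 rad.
Bracket: h₀ sin ϕ sin δ + cos ϕ cos δ sin h₀ = 1.5548×0.16677×-0.09411 + 0.98600×0.99556×0.99987 = -0.024402 + 0.981495 = 0.957093.
Q̄ = (S_0/π) × [bracket] = (921/π) × 0.957093 = 280.58 W/m².
— Configuration B (ϕ=-24.6°):
cos h₀ = −tan(-24.6°) tan(-5.400°) = -0.0433, h₀ = 1.6141 rad.
Bracket: h₀ sin ϕ sin δ + cos ϕ cos δ sin h₀ = 1.6141×-0.41628×-0.09411 + 0.90924×0.99556×0.99906 = 0.063234 + 0.904352 = 0.967586.
Q̄ = (S_0/π) × [bracket] = (921/π) × 0.967586 = 283.66 W/m².
Ratio Q̄_A / Q̄_B = 280.58 / 283.66 = 0.9891.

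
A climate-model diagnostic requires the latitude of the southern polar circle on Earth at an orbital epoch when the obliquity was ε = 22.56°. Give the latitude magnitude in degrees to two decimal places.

The polar circle is the lowest latitude that experiences at least one full rotation of continuous darkness at the northern-summer solstice; it lies at |φ| = 90° − ε = 90° − 22.56° = 67.44°.

67.44°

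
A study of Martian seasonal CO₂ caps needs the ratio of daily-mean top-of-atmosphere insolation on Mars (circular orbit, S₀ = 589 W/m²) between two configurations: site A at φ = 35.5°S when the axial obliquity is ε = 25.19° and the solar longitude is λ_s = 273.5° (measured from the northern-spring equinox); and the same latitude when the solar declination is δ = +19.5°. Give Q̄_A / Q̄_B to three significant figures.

— Configuration A (φ=-35.5°):
Solar declination: sin δ = sin ε · sin λ_s = sin 25.19° × sin 273.5° = -0.42483, so δ = -25.140°.
cos H₀ = −tan(-35.5°) tan(-25.140°) = -0.3347, H₀ = 1.9121 rad.
Bracket: H₀ sin φ sin δ + cos φ cos δ sin H₀ = 1.9121×-0.58070×-0.42483 + 0.81412×0.90527×0.94231 = 0.471713 + 0.694481 = 1.166194.
Q̄ = (S₀/π) × [bracket] = (589/π) × 1.166194 = 218.64 W/m².
— Configuration B (φ=-35.5°):
cos H₀ = −tan(-35.5°) tan(+19.500°) = 0.2526, H₀ = 1.3154 rad.
Bracket: H₀ sin φ sin δ + cos φ cos δ sin H₀ = 1.3154×-0.58070×0.33381 + 0.81412×0.94264×0.96757 = -0.254982 + 0.742535 = 0.487553.
Q̄ = (S₀/π) × [bracket] = (589/π) × 0.487553 = 91.409 W/m².
Ratio Q̄_A / Q̄_B = 218.64 / 91.409 = 2.392.

Q̄_A / Q̄_B ≈ 2.39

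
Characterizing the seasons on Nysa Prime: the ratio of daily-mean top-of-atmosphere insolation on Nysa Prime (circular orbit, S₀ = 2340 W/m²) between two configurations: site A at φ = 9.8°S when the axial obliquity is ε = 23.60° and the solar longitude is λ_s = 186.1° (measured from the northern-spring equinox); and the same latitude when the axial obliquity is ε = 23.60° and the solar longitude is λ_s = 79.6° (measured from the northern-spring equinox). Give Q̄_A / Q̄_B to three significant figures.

Q̄_A / Q̄_B ≈ 1.24

— Configuration A (φ=-9.8°):
Solar declination: sin δ = sin ε · sin λ_s = sin 23.60° × sin 186.1° = -0.04254, so δ = -2.438°.
cos H₀ = −tan(-9.8°) tan(-2.438°) = -0.0074, H₀ = 1.5782 rad.
Bracket: H₀ sin φ sin δ + cos φ cos δ sin H₀ = 1.5782×-0.17021×-0.04254 + 0.98541×0.99909×0.99997 = 0.011427 + 0.984484 = 0.995911.
Q̄ = (S₀/π) × [bracket] = (2340/π) × 0.995911 = 741.80 W/m².
— Configuration B (φ=-9.8°):
Solar declination: sin δ = sin ε · sin λ_s = sin 23.60° × sin 79.6° = 0.39377, so δ = +23.189°.
cos H₀ = −tan(-9.8°) tan(+23.189°) = 0.0740, H₀ = 1.4967 rad.
Bracket: H₀ sin φ sin δ + cos φ cos δ sin H₀ = 1.4967×-0.17021×0.39377 + 0.98541×0.91921×0.99726 = -0.100314 + 0.903317 = 0.803003.
Q̄ = (S₀/π) × [bracket] = (2340/π) × 0.803003 = 598.11 W/m².
Ratio Q̄_A / Q̄_B = 741.80 / 598.11 = 1.240.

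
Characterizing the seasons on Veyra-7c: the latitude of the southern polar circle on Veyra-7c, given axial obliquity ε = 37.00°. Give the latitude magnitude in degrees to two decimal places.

The polar circle is the lowest latitude that experiences at least one full rotation of continuous darkness at the northern-summer solstice; it lies at |φ| = 90° − ε = 90° − 37.00° = 53.00°.

53.00°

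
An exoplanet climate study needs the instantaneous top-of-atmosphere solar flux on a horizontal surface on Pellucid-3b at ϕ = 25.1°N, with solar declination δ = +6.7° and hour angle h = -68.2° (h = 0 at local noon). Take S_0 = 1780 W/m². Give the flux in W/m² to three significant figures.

cos θ_z = sin ϕ sin δ + cos ϕ cos δ cos h = 0.049492 + 0.334002 = 0.383494.
Flux = S_0 · cos θ_z = 1780 × 0.383494 = 682.6 W/m².

683 W/m²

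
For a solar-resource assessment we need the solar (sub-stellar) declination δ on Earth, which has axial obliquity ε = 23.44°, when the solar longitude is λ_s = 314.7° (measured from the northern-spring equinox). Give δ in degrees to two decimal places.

sin δ = sin ε · sin λ_s = sin 23.44° × sin 314.7° = -0.282748.
δ = arcsin(-0.282748) = -16.42°.

δ = -16.42°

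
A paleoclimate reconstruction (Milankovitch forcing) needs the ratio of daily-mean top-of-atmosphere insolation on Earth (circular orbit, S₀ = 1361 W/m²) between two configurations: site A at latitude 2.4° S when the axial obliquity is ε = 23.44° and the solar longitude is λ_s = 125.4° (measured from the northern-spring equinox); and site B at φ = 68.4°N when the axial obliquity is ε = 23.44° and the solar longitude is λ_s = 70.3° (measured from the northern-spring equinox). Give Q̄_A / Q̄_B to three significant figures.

— Configuration A (φ=-2.4°):
Solar declination: sin δ = sin ε · sin λ_s = sin 23.44° × sin 125.4° = 0.32425, so δ = +18.920°.
cos H₀ = −tan(-2.4°) tan(+18.920°) = 0.0144, H₀ = 1.5564 rad.
Bracket: H₀ sin φ sin δ + cos φ cos δ sin H₀ = 1.5564×-0.04188×0.32425 + 0.99912×0.94597×0.99990 = -0.021135 + 0.945043 = 0.923908.
Q̄ = (S₀/π) × [bracket] = (1361/π) × 0.923908 = 400.26 W/m².
— Configuration B (φ=+68.4°):
Solar declination: sin δ = sin ε · sin λ_s = sin 23.44° × sin 70.3° = 0.37451, so δ = +21.994°.
cos H₀ = −tan(+68.4°) tan(+21.994°) = -1.0201 ≤ −1 ⇒ polar day, H₀ = π.
Bracket: H₀ sin φ sin δ + cos φ cos δ sin H₀ = 3.1416×0.92978×0.37451 + 0.36812×0.92722×0.00000 = 1.093943 + 0.000000 = 1.093943.
Q̄ = (S₀/π) × [bracket] = (1361/π) × 1.093943 = 473.92 W/m².
Ratio Q̄_A / Q̄_B = 400.26 / 473.92 = 0.8446.

Q̄_A / Q̄_B ≈ 0.845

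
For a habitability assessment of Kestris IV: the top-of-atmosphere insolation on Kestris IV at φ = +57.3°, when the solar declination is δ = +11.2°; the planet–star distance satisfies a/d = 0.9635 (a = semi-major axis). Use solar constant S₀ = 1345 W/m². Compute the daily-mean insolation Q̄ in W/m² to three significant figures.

Q̄ ≈ 323 W/m²

cos H₀ = −tan(+57.3°) tan(+11.200°) = -0.3084, H₀ = 1.8843 rad.
Bracket: H₀ sin φ sin δ + cos φ cos δ sin H₀ = 1.8843×0.84151×0.19423 + 0.54024×0.98096×0.95125 = 0.307982 + 0.504119 = 0.812101.
Inverse-square distance factor (a/d)² = 0.9635² = 0.928332.
Q̄ = (S₀/π) × 0.928332 × [bracket] = (1345/π) × 0.928332 × 0.812101 = 322.8 W/m².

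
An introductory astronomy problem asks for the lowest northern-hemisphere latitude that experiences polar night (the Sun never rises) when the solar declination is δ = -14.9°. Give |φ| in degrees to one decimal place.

|φ| = 75.1°

Polar night requires cos H₀ = −tan φ tan δ ≥ 1, i.e. tan φ tan δ ≤ −1.
The boundary is |tan φ| · |tan δ| = 1, so |φ| = 90° − |δ| = 90° − 14.9° = 75.1° in the northern hemisphere.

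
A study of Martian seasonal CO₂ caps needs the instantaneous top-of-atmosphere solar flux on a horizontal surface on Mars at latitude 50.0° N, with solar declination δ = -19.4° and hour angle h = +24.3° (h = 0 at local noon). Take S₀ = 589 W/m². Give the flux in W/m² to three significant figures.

cos θ_z = sin φ sin δ + cos φ cos δ cos h = -0.254450 + 0.552576 = 0.298126.
Flux = S₀ · cos θ_z = 589 × 0.298126 = 175.6 W/m².

176 W/m²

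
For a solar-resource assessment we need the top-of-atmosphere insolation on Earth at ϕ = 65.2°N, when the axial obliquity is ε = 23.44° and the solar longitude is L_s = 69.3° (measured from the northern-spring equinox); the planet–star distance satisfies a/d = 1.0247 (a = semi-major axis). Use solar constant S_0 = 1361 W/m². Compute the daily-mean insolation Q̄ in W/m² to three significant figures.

Solar declination: sin δ = sin ε · sin L_s = sin 23.44° × sin 69.3° = 0.37211, so δ = +21.846°.
cos h₀ = −tan(+65.2°) tan(+21.846°) = -0.8676, h₀ = 2.6212 rad.
Bracket: h₀ sin ϕ sin δ + cos ϕ cos δ sin h₀ = 2.6212×0.90778×0.37211 + 0.41945×0.92819×0.49722 = 0.885426 + 0.193582 = 1.079008.
Inverse-square distance factor (a/d)² = 1.0247² = 1.050010.
Q̄ = (S_0/π) × 1.050010 × [bracket] = (1361/π) × 1.050010 × 1.079008 = 490.8 W/m².

Q̄ ≈ 491 W/m²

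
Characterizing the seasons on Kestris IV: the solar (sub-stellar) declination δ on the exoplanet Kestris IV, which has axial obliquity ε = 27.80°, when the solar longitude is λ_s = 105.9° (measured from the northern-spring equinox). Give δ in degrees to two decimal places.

sin δ = sin ε · sin λ_s = sin 27.80° × sin 105.9° = 0.448543.
δ = arcsin(0.448543) = +26.65°.

δ = +26.65°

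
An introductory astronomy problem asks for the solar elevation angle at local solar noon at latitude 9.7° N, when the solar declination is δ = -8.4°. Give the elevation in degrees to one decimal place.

At local noon the hour angle is zero, so the zenith angle equals |φ − δ| = |+9.7° − (-8.400°)| = 18.100°.
Elevation = 90° − 18.100° = 71.9°.

71.9°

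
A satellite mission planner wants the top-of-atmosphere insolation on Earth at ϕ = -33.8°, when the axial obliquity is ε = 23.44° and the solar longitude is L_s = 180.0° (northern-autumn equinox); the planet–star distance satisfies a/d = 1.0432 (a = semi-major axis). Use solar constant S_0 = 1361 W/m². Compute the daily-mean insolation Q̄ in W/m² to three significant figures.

Solar declination: sin δ = sin ε · sin L_s = sin 23.44° × sin 180.0° = 0.00000, so δ = +0.000°.
cos h₀ = −tan(-33.8°) tan(+0.000°) = 0.0000, h₀ = 1.5708 rad.
Bracket: h₀ sin ϕ sin δ + cos ϕ cos δ sin h₀ = 1.5708×-0.55630×0.00000 + 0.83098×1.00000×1.00000 = -0.000000 + 0.830980 = 0.830980.
Inverse-square distance factor (a/d)² = 1.0432² = 1.088266.
Q̄ = (S_0/π) × 1.088266 × [bracket] = (1361/π) × 1.088266 × 0.830980 = 391.8 W/m².

Q̄ ≈ 392 W/m²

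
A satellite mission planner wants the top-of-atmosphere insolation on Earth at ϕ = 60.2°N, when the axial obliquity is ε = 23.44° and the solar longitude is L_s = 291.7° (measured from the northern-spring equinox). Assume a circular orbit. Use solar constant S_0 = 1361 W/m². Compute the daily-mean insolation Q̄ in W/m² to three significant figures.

Q̄ ≈ 32.4 W/m²

Solar declination: sin δ = sin ε · sin L_s = sin 23.44° × sin 291.7° = -0.36960, so δ = -21.691°.
cos h₀ = −tan(+60.2°) tan(-21.691°) = 0.6945, h₀ = 0.8030 rad.
Bracket: h₀ sin ϕ sin δ + cos ϕ cos δ sin h₀ = 0.8030×0.86777×-0.36960 + 0.49697×0.92919×0.71946 = -0.257544 + 0.332232 = 0.074688.
Q̄ = (S_0/π) × [bracket] = (1361/π) × 0.074688 = 32.36 W/m².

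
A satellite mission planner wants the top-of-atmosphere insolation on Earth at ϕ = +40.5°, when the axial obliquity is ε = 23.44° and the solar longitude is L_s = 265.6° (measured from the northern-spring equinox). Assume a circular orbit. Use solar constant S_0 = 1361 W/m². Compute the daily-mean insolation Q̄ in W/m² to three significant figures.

Solar declination: sin δ = sin ε · sin L_s = sin 23.44° × sin 265.6° = -0.39662, so δ = -23.367°.
cos h₀ = −tan(+40.5°) tan(-23.367°) = 0.3690, h₀ = 1.1929 rad.
Bracket: h₀ sin ϕ sin δ + cos ϕ cos δ sin h₀ = 1.1929×0.64945×-0.39662 + 0.76041×0.91798×0.92943 = -0.307273 + 0.648780 = 0.341507.
Q̄ = (S_0/π) × [bracket] = (1361/π) × 0.341507 = 147.9 W/m².

Q̄ ≈ 148 W/m²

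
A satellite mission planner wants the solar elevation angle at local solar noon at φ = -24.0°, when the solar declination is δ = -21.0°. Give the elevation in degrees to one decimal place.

At local noon the hour angle is zero, so the zenith angle equals |φ − δ| = |-24.0° − (-21.000°)| = 3.000°.
Elevation = 90° − 3.000° = 87.0°.

87.0°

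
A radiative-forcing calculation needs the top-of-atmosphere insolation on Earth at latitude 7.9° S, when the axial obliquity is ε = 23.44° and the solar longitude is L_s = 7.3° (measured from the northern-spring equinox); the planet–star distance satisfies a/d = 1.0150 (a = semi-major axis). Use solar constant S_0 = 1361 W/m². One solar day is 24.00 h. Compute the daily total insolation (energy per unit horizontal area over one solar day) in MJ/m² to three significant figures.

Solar declination: sin δ = sin ε · sin L_s = sin 23.44° × sin 7.3° = 0.05054, so δ = +2.897°.
cos h₀ = −tan(-7.9°) tan(+2.897°) = 0.0070, h₀ = 1.5638 rad.
Bracket: h₀ sin ϕ sin δ + cos ϕ cos δ sin h₀ = 1.5638×-0.13744×0.05054 + 0.99051×0.99872×0.99998 = -0.010862 + 0.989222 = 0.978360.
Inverse-square distance factor (a/d)² = 1.0150² = 1.030225.
Q̄ = (S_0/π) × 1.030225 × [bracket] = (1361/π) × 1.030225 × 0.978360 = 436.66 W/m².
Daily total = Q̄ × 24.00 h × 3600 s/h = 436.66 × 24.00 × 3600 / 10⁶ = 37.73 MJ/m².

37.7 MJ/m²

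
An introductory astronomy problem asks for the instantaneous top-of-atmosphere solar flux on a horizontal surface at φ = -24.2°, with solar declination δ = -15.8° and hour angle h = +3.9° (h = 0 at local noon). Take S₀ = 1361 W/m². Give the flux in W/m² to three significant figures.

cos θ_z = sin φ sin δ + cos φ cos δ cos h = 0.111614 + 0.875626 = 0.987240.
Flux = S₀ · cos θ_z = 1361 × 0.987240 = 1344 W/m².

1.34e+03 W/m²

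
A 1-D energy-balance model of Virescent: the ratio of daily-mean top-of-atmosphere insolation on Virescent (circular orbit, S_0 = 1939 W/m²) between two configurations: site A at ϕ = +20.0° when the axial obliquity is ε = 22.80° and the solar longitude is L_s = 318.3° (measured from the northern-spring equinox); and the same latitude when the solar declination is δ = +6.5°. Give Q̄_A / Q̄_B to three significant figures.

— Configuration A (ϕ=+20.0°):
Solar declination: sin δ = sin ε · sin L_s = sin 22.80° × sin 318.3° = -0.25779, so δ = -14.939°.
cos h₀ = −tan(+20.0°) tan(-14.939°) = 0.0971, h₀ = 1.4735 rad.
Bracket: h₀ sin ϕ sin δ + cos ϕ cos δ sin h₀ = 1.4735×0.34202×-0.25779 + 0.93969×0.96620×0.99527 = -0.129918 + 0.903634 = 0.773716.
Q̄ = (S_0/π) × [bracket] = (1939/π) × 0.773716 = 477.54 W/m².
— Configuration B (ϕ=+20.0°):
cos h₀ = −tan(+20.0°) tan(+6.500°) = -0.0415, h₀ = 1.6123 rad.
Bracket: h₀ sin ϕ sin δ + cos ϕ cos δ sin h₀ = 1.6123×0.34202×0.11320 + 0.93969×0.99357×0.99914 = 0.062423 + 0.932845 = 0.995268.
Q̄ = (S_0/π) × [bracket] = (1939/π) × 0.995268 = 614.28 W/m².
Ratio Q̄_A / Q̄_B = 477.54 / 614.28 = 0.7774.

Q̄_A / Q̄_B ≈ 0.777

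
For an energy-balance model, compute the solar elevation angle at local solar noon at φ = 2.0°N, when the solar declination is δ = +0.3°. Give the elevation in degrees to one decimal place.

88.3°

At local noon the hour angle is zero, so the zenith angle equals |φ − δ| = |+2.0° − (+0.300°)| = 1.700°.
Elevation = 90° − 1.700° = 88.3°.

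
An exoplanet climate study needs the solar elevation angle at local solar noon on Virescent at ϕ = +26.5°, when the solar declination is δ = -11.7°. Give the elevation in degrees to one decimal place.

At local noon the hour angle is zero, so the zenith angle equals |ϕ − δ| = |+26.5° − (-11.700°)| = 38.200°.
Elevation = 90° − 38.200° = 51.8°.

51.8°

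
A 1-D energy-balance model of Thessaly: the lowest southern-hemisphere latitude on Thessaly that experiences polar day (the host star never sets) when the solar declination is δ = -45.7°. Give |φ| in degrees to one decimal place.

|φ| = 44.3°

Polar day requires cos H₀ = −tan φ tan δ ≤ −1, i.e. tan φ tan δ ≥ 1.
The boundary is |tan φ| · |tan δ| = 1, so |φ| = 90° − |δ| = 90° − 45.7° = 44.3° in the southern hemisphere.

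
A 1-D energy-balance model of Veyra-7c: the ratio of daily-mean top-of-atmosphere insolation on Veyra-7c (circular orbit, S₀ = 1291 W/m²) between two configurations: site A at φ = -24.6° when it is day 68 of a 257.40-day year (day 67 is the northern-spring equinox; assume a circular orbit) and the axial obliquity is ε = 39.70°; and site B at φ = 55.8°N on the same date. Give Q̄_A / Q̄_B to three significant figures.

Q̄_A / Q̄_B ≈ 1.54

— Configuration A (φ=-24.6°):
Solar longitude: λ_s = 360° × (68 − 67)/257.40 = 1.399°.
sin δ = sin 39.70° × sin 1.399° = 0.01559, so δ = +0.893°.
cos H₀ = −tan(-24.6°) tan(+0.893°) = 0.0071, H₀ = 1.5637 rad.
Bracket: H₀ sin φ sin δ + cos φ cos δ sin H₀ = 1.5637×-0.41628×0.01559 + 0.90924×0.99988×0.99997 = -0.010148 + 0.909104 = 0.898956.
Q̄ = (S₀/π) × [bracket] = (1291/π) × 0.898956 = 369.42 W/m².
— Configuration B (φ=+55.8°):
cos H₀ = −tan(+55.8°) tan(+0.893°) = -0.0229, H₀ = 1.5937 rad.
Bracket: H₀ sin φ sin δ + cos φ cos δ sin H₀ = 1.5937×0.82708×0.01559 + 0.56208×0.99988×0.99974 = 0.020549 + 0.561866 = 0.582415.
Q̄ = (S₀/π) × [bracket] = (1291/π) × 0.582415 = 239.34 W/m².
Ratio Q̄_A / Q̄_B = 369.42 / 239.34 = 1.543.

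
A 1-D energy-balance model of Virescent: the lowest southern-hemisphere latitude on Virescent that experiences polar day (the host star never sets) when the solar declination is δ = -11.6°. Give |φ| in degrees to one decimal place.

Polar day requires cos H₀ = −tan φ tan δ ≤ −1, i.e. tan φ tan δ ≥ 1.
The boundary is |tan φ| · |tan δ| = 1, so |φ| = 90° − |δ| = 90° − 11.6° = 78.4° in the southern hemisphere.

|φ| = 78.4°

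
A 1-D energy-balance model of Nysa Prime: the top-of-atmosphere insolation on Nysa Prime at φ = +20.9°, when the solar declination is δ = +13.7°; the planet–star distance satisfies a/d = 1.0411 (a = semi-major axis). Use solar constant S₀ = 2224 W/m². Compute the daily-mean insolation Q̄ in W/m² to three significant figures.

cos H₀ = −tan(+20.9°) tan(+13.700°) = -0.0931, H₀ = 1.6640 rad.
Bracket: H₀ sin φ sin δ + cos φ cos δ sin H₀ = 1.6640×0.35674×0.23684 + 0.93420×0.97155×0.99566 = 0.140592 + 0.903683 = 1.044275.
Inverse-square distance factor (a/d)² = 1.0411² = 1.083889.
Q̄ = (S₀/π) × 1.083889 × [bracket] = (2224/π) × 1.083889 × 1.044275 = 801.3 W/m².

Q̄ ≈ 801 W/m²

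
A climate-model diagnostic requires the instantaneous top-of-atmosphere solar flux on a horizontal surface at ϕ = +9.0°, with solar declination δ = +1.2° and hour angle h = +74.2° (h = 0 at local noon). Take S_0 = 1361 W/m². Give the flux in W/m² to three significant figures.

cos θ_z = sin ϕ sin δ + cos ϕ cos δ cos h = 0.003276 + 0.268869 = 0.272145.
Flux = S_0 · cos θ_z = 1361 × 0.272145 = 370.4 W/m².

370 W/m²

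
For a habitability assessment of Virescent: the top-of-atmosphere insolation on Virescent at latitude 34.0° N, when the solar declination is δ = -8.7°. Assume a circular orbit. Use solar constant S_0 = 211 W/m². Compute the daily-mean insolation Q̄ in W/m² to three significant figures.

Q̄ ≈ 46.4 W/m²

cos h₀ = −tan(+34.0°) tan(-8.700°) = 0.1032, h₀ = 1.4674 rad.
Bracket: h₀ sin ϕ sin δ + cos ϕ cos δ sin h₀ = 1.4674×0.55919×-0.15126 + 0.82904×0.98849×0.99466 = -0.124117 + 0.815122 = 0.691005.
Q̄ = (S_0/π) × [bracket] = (211/π) × 0.691005 = 46.41 W/m².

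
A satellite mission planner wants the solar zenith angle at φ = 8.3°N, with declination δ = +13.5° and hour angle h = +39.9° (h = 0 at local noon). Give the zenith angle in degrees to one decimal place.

cos θ_z = sin φ sin δ + cos φ cos δ cos h = 0.033699 + 0.738155 = 0.771854.
θ_z = arccos(0.771854) = 39.5°.

θ_z = 39.5°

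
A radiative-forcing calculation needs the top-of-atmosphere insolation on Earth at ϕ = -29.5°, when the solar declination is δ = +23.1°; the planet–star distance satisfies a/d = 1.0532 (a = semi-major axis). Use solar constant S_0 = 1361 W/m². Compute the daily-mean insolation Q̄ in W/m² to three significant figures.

Q̄ ≈ 250 W/m²

cos h₀ = −tan(-29.5°) tan(+23.100°) = 0.2413, h₀ = 1.3271 rad.
Bracket: h₀ sin ϕ sin δ + cos ϕ cos δ sin h₀ = 1.3271×-0.49242×0.39234 + 0.87036×0.91982×0.97044 = -0.256390 + 0.776910 = 0.520520.
Inverse-square distance factor (a/d)² = 1.0532² = 1.109230.
Q̄ = (S_0/π) × 1.109230 × [bracket] = (1361/π) × 1.109230 × 0.520520 = 250.1 W/m².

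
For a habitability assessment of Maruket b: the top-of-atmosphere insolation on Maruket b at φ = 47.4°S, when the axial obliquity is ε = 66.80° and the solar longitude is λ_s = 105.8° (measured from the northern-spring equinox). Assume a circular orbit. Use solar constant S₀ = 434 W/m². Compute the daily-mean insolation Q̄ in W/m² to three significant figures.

Solar declination: sin δ = sin ε · sin λ_s = sin 66.80° × sin 105.8° = 0.88441, so δ = +62.179°.
cos H₀ = −tan(-47.4°) tan(+62.179°) = 2.0608 ≥ 1 ⇒ polar night, H₀ = 0 and Q̄ = 0.

Q̄ ≈ 0.00 W/m²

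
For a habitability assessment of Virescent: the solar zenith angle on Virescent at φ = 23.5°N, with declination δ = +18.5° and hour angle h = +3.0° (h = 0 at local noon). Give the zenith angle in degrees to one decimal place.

cos θ_z = sin φ sin δ + cos φ cos δ cos h = 0.126525 + 0.868478 = 0.995003.
θ_z = arccos(0.995003) = 5.7°.

θ_z = 5.7°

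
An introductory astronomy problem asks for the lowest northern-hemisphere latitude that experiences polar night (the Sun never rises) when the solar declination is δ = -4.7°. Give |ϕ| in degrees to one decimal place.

|ϕ| = 85.3°

Polar night requires cos h₀ = −tan ϕ tan δ ≥ 1, i.e. tan ϕ tan δ ≤ −1.
The boundary is |tan ϕ| · |tan δ| = 1, so |ϕ| = 90° − |δ| = 90° − 4.7° = 85.3° in the northern hemisphere.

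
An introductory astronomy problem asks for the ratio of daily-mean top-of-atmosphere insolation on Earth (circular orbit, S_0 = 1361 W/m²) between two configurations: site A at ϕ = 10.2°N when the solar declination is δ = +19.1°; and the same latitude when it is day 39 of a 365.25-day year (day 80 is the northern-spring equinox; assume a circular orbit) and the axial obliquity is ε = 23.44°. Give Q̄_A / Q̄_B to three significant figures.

— Configuration A (ϕ=+10.2°):
cos h₀ = −tan(+10.2°) tan(+19.100°) = -0.0623, h₀ = 1.6331 rad.
Bracket: h₀ sin ϕ sin δ + cos ϕ cos δ sin h₀ = 1.6331×0.17708×0.32722 + 0.98420×0.94495×0.99806 = 0.094629 + 0.928216 = 1.022845.
Q̄ = (S_0/π) × [bracket] = (1361/π) × 1.022845 = 443.12 W/m².
— Configuration B (ϕ=+10.2°):
Solar longitude: L_s = 360° × (39 − 80)/365.25 = -40.411°, i.e. -40.411° + 360° = 319.589°.
sin δ = sin 23.44° × sin 319.589° = -0.25787, so δ = -14.944°.
cos h₀ = −tan(+10.2°) tan(-14.944°) = 0.0480, h₀ = 1.5228 rad.
Bracket: h₀ sin ϕ sin δ + cos ϕ cos δ sin h₀ = 1.5228×0.17708×-0.25787 + 0.98420×0.96618×0.99885 = -0.069537 + 0.949821 = 0.880284.
Q̄ = (S_0/π) × [bracket] = (1361/π) × 0.880284 = 381.36 W/m².
Ratio Q̄_A / Q̄_B = 443.12 / 381.36 = 1.162.

Q̄_A / Q̄_B ≈ 1.16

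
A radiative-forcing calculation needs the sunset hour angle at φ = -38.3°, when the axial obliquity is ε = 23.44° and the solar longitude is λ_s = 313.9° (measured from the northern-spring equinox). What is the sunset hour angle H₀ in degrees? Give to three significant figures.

Solar declination: sin δ = sin ε · sin λ_s = sin 23.44° × sin 313.9° = -0.28663, so δ = -16.656°.
cos H₀ = −tan φ · tan δ = −tan(-38.3°) × tan(-16.656°) = -0.2363, so H₀ = 1.8093 rad = 103.67°.

H₀ = 104°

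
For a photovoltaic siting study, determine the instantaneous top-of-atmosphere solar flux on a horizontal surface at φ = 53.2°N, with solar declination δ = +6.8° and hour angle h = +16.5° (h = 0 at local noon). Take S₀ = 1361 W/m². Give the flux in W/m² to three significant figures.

cos θ_z = sin φ sin δ + cos φ cos δ cos h = 0.094810 + 0.570315 = 0.665125.
Flux = S₀ · cos θ_z = 1361 × 0.665125 = 905.2 W/m².

905 W/m²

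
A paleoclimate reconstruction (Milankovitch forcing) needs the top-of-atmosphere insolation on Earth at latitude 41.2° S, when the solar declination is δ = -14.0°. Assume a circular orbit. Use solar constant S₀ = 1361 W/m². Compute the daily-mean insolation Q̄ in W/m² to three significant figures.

Q̄ ≈ 432 W/m²

cos H₀ = −tan(-41.2°) tan(-14.000°) = -0.2183, H₀ = 1.7908 rad.
Bracket: H₀ sin φ sin δ + cos φ cos δ sin H₀ = 1.7908×-0.65869×-0.24192 + 0.75241×0.97030×0.97589 = 0.285364 + 0.712462 = 0.997826.
Q̄ = (S₀/π) × [bracket] = (1361/π) × 0.997826 = 432.3 W/m².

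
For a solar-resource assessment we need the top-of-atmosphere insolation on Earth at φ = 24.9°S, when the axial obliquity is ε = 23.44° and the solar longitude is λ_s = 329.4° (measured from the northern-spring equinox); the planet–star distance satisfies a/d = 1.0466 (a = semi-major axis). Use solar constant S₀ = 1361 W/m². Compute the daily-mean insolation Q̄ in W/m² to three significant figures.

Solar declination: sin δ = sin ε · sin λ_s = sin 23.44° × sin 329.4° = -0.20249, so δ = -11.683°.
cos H₀ = −tan(-24.9°) tan(-11.683°) = -0.0960, H₀ = 1.6669 rad.
Bracket: H₀ sin φ sin δ + cos φ cos δ sin H₀ = 1.6669×-0.42104×-0.20249 + 0.90704×0.97928×0.99538 = 0.142114 + 0.884142 = 1.026256.
Inverse-square distance factor (a/d)² = 1.0466² = 1.095372.
Q̄ = (S₀/π) × 1.095372 × [bracket] = (1361/π) × 1.095372 × 1.026256 = 487.0 W/m².

Q̄ ≈ 487 W/m²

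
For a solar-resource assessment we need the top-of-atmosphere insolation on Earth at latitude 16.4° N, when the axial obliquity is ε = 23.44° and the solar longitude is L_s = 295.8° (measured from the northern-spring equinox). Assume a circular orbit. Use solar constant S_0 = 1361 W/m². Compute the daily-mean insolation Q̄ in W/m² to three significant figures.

Solar declination: sin δ = sin ε · sin L_s = sin 23.44° × sin 295.8° = -0.35814, so δ = -20.986°.
cos h₀ = −tan(+16.4°) tan(-20.986°) = 0.1129, h₀ = 1.4577 rad.
Bracket: h₀ sin ϕ sin δ + cos ϕ cos δ sin h₀ = 1.4577×0.28234×-0.35814 + 0.95931×0.93367×0.99361 = -0.147399 + 0.889956 = 0.742557.
Q̄ = (S_0/π) × [bracket] = (1361/π) × 0.742557 = 321.7 W/m².

Q̄ ≈ 322 W/m²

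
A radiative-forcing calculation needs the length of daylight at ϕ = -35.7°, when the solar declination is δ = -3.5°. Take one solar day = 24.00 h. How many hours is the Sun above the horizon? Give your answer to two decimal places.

12.34 h

cos h₀ = −tan ϕ · tan δ = −tan(-35.7°) × tan(-3.500°) = -0.0439, so h₀ = 1.6148 rad = 92.52°.
Daylight = 2h₀/(2π) × 24.00 h = (1.6148/π) × 24.00 = 12.34 h.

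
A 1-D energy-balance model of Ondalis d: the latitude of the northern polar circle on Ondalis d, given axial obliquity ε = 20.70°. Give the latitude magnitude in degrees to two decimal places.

The polar circle is the lowest latitude that experiences at least one full rotation of continuous daylight at the northern-summer solstice; it lies at |φ| = 90° − ε = 90° − 20.70° = 69.30°.

69.30°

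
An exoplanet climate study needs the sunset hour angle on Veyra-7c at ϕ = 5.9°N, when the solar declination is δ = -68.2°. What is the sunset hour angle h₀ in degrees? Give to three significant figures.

h₀ = 75.0°

cos h₀ = −tan ϕ · tan δ = −tan(+5.9°) × tan(-68.200°) = 0.2584, so h₀ = 1.3095 rad = 75.03°.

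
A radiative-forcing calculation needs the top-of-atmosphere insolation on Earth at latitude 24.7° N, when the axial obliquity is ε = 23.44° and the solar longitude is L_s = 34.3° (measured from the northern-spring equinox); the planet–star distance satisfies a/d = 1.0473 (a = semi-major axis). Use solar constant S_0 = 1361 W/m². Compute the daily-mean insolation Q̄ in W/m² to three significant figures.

Solar declination: sin δ = sin ε · sin L_s = sin 23.44° × sin 34.3° = 0.22416, so δ = +12.954°.
cos h₀ = −tan(+24.7°) tan(+12.954°) = -0.1058, h₀ = 1.6768 rad.
Bracket: h₀ sin ϕ sin δ + cos ϕ cos δ sin h₀ = 1.6768×0.41787×0.22416 + 0.90851×0.97455×0.99439 = 0.157065 + 0.880421 = 1.037486.
Inverse-square distance factor (a/d)² = 1.0473² = 1.096837.
Q̄ = (S_0/π) × 1.096837 × [bracket] = (1361/π) × 1.096837 × 1.037486 = 493.0 W/m².

Q̄ ≈ 493 W/m²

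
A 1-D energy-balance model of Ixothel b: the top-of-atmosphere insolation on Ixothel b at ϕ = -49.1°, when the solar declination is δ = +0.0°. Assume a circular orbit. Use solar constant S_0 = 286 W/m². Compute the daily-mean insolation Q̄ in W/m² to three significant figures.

cos h₀ = −tan(-49.1°) tan(+0.000°) = 0.0000, h₀ = 1.5708 rad.
Bracket: h₀ sin ϕ sin δ + cos ϕ cos δ sin h₀ = 1.5708×-0.75585×0.00000 + 0.65474×1.00000×1.00000 = -0.000000 + 0.654740 = 0.654740.
Q̄ = (S_0/π) × [bracket] = (286/π) × 0.654740 = 59.61 W/m².

Q̄ ≈ 59.6 W/m²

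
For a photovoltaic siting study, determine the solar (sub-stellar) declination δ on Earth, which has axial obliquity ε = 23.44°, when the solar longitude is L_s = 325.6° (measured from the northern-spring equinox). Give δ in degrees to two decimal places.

sin δ = sin ε · sin L_s = sin 23.44° × sin 325.6° = -0.224737.
δ = arcsin(-0.224737) = -12.99°.

δ = -12.99°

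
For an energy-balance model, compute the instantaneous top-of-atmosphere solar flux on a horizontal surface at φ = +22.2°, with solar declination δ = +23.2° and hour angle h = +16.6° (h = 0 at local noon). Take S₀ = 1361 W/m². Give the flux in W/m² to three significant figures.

1.31e+03 W/m²

cos θ_z = sin φ sin δ + cos φ cos δ cos h = 0.148847 + 0.815533 = 0.964380.
Flux = S₀ · cos θ_z = 1361 × 0.964380 = 1313 W/m².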